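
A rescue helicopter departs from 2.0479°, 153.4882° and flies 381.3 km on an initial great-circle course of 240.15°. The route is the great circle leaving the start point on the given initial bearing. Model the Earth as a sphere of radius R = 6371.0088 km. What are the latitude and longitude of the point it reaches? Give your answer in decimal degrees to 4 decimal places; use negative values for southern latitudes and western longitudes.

latitude 0.3391°, longitude 150.5144°

Angular distance δ = d/R = 381.3 / 6371.0088 = 0.059849 rad.
Start latitude φ₁ = 0.035743 rad; initial bearing θ = 4.191408 rad.
Applying the spherical law of cosines for sides, sin φ₂ = sin φ₁ cos δ + cos φ₁ sin δ cos θ = 0.005919, so φ₂ = 0.3391°.
Then Δλ = atan2(-0.051845, 0.997998) = -0.051902 rad, from sin θ sin δ cos φ₁ over cos δ − sin φ₁ sin φ₂.
Hence λ₂ = 153.4882° + -2.9738° = 150.5144°.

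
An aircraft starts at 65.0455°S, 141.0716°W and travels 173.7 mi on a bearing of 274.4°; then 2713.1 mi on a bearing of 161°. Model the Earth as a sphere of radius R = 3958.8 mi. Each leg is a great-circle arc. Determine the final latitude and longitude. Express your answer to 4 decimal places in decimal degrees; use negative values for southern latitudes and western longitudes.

Apply the spherical direct solution leg by leg, carrying full precision between legs.
Leg 1: from (-65.0455°, -141.0716°), δ = 173.7/3958.8 = 0.043877 rad, θ = 274.4° → φ = -64.7360°, λ = -146.9531°.
Leg 2: from (-64.7360°, -146.9531°), δ = 2713.1/3958.8 = 0.685334 rad, θ = 161° → φ = -72.8561°, λ = -11.3042°.

latitude -72.8561°, longitude -11.3042°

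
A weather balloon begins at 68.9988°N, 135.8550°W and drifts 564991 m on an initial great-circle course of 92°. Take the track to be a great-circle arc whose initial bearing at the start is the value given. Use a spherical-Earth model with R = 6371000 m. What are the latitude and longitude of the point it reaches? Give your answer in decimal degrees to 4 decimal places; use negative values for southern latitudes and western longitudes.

latitude 68.2480°, longitude -122.0369°

Central angle δ = d/R = 0.088682 rad.
With φ₁ = 68.9988° = 1.204256 rad and θ = 92° = 1.605703 rad:
Destination latitude: φ₂ = arcsin( sin φ₁ cos δ + cos φ₁ sin δ cos θ ) = arcsin(0.928797) = 68.2480°.
For the longitude increment, Δλ = atan2( sin θ sin δ cos φ₁, cos δ − sin φ₁ sin φ₂ ) = atan2(0.031721, 0.128971) = 13.8181°.
λ₂ = -135.8550° + 13.8181° = -122.0369°.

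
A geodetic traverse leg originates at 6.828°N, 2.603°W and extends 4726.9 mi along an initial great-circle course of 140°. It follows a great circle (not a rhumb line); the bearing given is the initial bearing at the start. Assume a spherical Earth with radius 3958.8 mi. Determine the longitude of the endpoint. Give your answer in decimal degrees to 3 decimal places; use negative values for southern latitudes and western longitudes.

δ = 4726.9/3958.8 = 1.194023 rad (68.4125°).
Start latitude φ₁ = 0.119171 rad; initial bearing θ = 2.443461 rad.
Destination latitude: φ₂ = arcsin( sin φ₁ cos δ + cos φ₁ sin δ cos θ ) = arcsin(-0.663518) = -41.569°.
Δλ = atan2( sin θ sin δ cos φ₁ , cos δ − sin φ₁ sin φ₂ ) = atan2(0.593461, 0.446807) = 0.925453 rad = 53.025°.
λ₂ = λ₁ + Δλ = 50.422°.

longitude 50.422°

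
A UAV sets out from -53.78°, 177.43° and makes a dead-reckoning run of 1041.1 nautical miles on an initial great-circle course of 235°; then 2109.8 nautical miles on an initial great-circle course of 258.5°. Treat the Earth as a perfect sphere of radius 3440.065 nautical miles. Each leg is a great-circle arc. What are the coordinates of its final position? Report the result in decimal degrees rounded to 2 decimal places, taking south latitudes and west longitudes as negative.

latitude -50.24°, longitude 85.76°

Apply the spherical direct solution leg by leg, carrying full precision between legs.
Leg 1: from (-53.78°, 177.43°), δ = 1041.1/3440.065 = 0.302640 rad, θ = 235° → φ = -60.59°, λ = 147.62°.
Leg 2: from (-60.59°, 147.62°), δ = 2109.8/3440.065 = 0.613302 rad, θ = 258.5° → φ = -50.24°, λ = 85.76°.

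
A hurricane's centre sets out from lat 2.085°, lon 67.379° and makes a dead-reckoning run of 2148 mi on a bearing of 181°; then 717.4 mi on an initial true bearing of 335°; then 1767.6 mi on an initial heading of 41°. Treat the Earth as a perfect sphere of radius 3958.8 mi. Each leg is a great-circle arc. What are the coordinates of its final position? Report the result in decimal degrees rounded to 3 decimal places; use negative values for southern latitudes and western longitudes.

Apply the spherical direct solution leg by leg, carrying full precision between legs.
Leg 1: from (2.085°, 67.379°), δ = 2148/3958.8 = 0.542589 rad, θ = 181° → φ = -28.998°, λ = 66.789°.
Leg 2: from (-28.998°, 66.789°), δ = 717.4/3958.8 = 0.181217 rad, θ = 335° → φ = -19.510°, λ = 62.154°.
Leg 3: from (-19.510°, 62.154°), δ = 1767.6/3958.8 = 0.446499 rad, θ = 41° → φ = 0.341°, λ = 78.611°.

latitude 0.341°, longitude 78.611°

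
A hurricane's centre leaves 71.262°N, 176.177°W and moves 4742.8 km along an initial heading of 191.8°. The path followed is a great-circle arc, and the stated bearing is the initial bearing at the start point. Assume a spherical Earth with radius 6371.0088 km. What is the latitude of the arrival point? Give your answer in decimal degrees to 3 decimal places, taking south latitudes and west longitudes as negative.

δ = 4742.8/6371.0088 = 0.744435 rad (42.6530°).
With φ₁ = 71.262° = 1.243757 rad and θ = 191.8° = 3.347542 rad:
Applying the spherical law of cosines for sides, sin φ₂ = sin φ₁ cos δ + cos φ₁ sin δ cos θ = 0.483430, so φ₂ = 28.910°.
Then Δλ = atan2(-0.044510, 0.277664) = -0.158951 rad, from sin θ sin δ cos φ₁ over cos δ − sin φ₁ sin φ₂.
λ₂ = -176.177° + -9.107° = -185.284°, normalized to (−180°, 180°] → 174.716°.

latitude 28.910°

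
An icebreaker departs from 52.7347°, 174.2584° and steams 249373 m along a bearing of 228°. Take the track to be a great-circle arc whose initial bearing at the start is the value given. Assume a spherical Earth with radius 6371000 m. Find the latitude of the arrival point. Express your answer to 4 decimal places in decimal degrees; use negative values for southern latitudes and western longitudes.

latitude 51.2035°

The arc subtends δ = 249373/6371000 = 0.039142 rad at the centre.
With φ₁ = 52.7347° = 0.920394 rad and θ = 228° = 3.979351 rad:
Applying the spherical law of cosines for sides, sin φ₂ = sin φ₁ cos δ + cos φ₁ sin δ cos θ = 0.779376, so φ₂ = 51.2035°.
Then Δλ = atan2(-0.017609, 0.378975) = -0.046430 rad, from sin θ sin δ cos φ₁ over cos δ − sin φ₁ sin φ₂.
λ₂ = 174.2584° + -2.6603° = 171.5981°.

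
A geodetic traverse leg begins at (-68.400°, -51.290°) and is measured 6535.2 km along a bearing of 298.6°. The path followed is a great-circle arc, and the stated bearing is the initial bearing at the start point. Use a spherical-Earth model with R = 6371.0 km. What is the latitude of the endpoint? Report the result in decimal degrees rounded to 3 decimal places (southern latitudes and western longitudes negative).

The arc subtends δ = 6535.2/6371 = 1.025773 rad at the centre.
Start latitude φ₁ = -1.193805 rad; initial bearing θ = 5.211553 rad.
Destination latitude: φ₂ = arcsin( sin φ₁ cos δ + cos φ₁ sin δ cos θ ) = arcsin(-0.331345) = -19.350°.
For the longitude increment, Δλ = atan2( sin θ sin δ cos φ₁, cos δ − sin φ₁ sin φ₂ ) = atan2(-0.276379, 0.210362) = -52.724°.
λ₂ = λ₁ + Δλ = -104.014°.

latitude -19.350°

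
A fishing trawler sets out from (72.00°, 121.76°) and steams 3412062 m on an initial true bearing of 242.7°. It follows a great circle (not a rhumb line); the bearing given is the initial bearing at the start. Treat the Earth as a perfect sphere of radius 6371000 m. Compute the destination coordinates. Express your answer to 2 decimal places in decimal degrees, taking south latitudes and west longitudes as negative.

Central angle δ = d/R = 0.535561 rad.
Converting: φ₁ = 1.256637 rad, θ = 4.235914 rad.
sin φ₂ = sin φ₁ cos δ + cos φ₁ sin δ cos θ = (0.951057)(0.859982) + (0.309017)(0.510324)(-0.458650) = 0.745563
φ₂ = asin(0.745563) = 0.841380 rad = 48.21°.
Then Δλ = atan2(-0.140134, 0.150909) = -0.748391 rad, from sin θ sin δ cos φ₁ over cos δ − sin φ₁ sin φ₂.
λ₂ = 121.76° + -42.88° = 78.88°.

latitude 48.21°, longitude 78.88°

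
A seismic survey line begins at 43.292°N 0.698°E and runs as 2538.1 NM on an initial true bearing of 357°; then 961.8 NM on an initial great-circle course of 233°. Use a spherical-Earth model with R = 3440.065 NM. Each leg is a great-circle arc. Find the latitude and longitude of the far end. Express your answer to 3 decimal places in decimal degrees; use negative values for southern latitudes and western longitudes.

Apply the spherical direct solution leg by leg, carrying full precision between legs.
Leg 1: from (43.292°, 0.698°), δ = 2538.1/3440.065 = 0.737806 rad, θ = 357° → φ = 85.093°, λ = -23.605°.
Leg 2: from (85.093°, -23.605°), δ = 961.8/3440.065 = 0.279588 rad, θ = 233° → φ = 70.638°, λ = -65.268°.

latitude 70.638°, longitude -65.268°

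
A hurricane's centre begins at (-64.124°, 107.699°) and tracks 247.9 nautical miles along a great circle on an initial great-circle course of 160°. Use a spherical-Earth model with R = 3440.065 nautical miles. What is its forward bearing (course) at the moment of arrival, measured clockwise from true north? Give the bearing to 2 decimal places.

δ = 247.9/3440.065 = 0.072063 rad (4.1289°).
Start latitude φ₁ = -1.119175 rad; initial bearing θ = 2.792527 rad.
sin φ₂ = sin φ₁ cos δ + cos φ₁ sin δ cos θ = (-0.899741)(0.997405) + (0.436425)(0.072000)(-0.939693) = -0.926933
φ₂ = asin(-0.926933) = -1.186155 rad = -67.962°.
Δλ = atan2( sin θ sin δ cos φ₁ , cos δ − sin φ₁ sin φ₂ ) = atan2(0.010747, 0.163405) = 0.065676 rad = 3.763°.
λ₂ = 107.699° + 3.763° = 111.462°.
The forward bearing on arrival equals the back-azimuth from the destination plus 180°.
Back-azimuth from P₂ (-67.96°, 111.46°) to P₁ (-64.12°, 107.70°), with Δλ' = λ₁ − λ₂ = -3.76°: atan2( sin Δλ' cos φ₁ , cos φ₂ sin φ₁ − sin φ₂ cos φ₁ cos Δλ' ) = 336.56°.
Final bearing = (336.56° + 180°) mod 360° = 156.56°.

final bearing 156.56°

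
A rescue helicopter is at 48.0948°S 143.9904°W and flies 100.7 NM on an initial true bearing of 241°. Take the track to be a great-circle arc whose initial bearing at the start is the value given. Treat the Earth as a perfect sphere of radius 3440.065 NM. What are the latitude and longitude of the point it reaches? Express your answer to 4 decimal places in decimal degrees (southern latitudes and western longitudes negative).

latitude -48.8866°, longitude -146.2215°

δ = 100.7/3440.065 = 0.029273 rad (1.6772°).
Start latitude φ₁ = -0.839413 rad; initial bearing θ = 4.206243 rad.
sin φ₂ = sin φ₁ cos δ + cos φ₁ sin δ cos θ = (-0.744251)(0.999572) + (0.667900)(0.029269)(-0.484810) = -0.753409
φ₂ = asin(-0.753409) = -0.853232 rad = -48.8866°.
For the longitude increment, Δλ = atan2( sin θ sin δ cos φ₁, cos δ − sin φ₁ sin φ₂ ) = atan2(-0.017097, 0.438846) = -2.2311°.
λ₂ = -143.9904° + -2.2311° = -146.2215°.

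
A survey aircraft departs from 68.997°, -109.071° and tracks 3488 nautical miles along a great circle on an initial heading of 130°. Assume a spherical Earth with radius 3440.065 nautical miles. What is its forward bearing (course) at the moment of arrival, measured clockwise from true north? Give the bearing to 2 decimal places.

final bearing 163.28°

Angular distance δ = d/R = 3488 / 3440.065 = 1.013934 rad.
With φ₁ = 68.997° = 1.204225 rad and θ = 130° = 2.268928 rad:
Destination latitude: φ₂ = arcsin( sin φ₁ cos δ + cos φ₁ sin δ cos θ ) = arcsin(0.297832) = 17.327°.
Then Δλ = atan2(0.233082, 0.250480) = 0.749433 rad, from sin θ sin δ cos φ₁ over cos δ − sin φ₁ sin φ₂.
Hence λ₂ = -109.071° + 42.939° = -66.132°.
The forward bearing on arrival equals the back-azimuth from the destination plus 180°.
Back-azimuth from P₂ (17.33°, -66.13°) to P₁ (69.00°, -109.07°), with Δλ' = λ₁ − λ₂ = -42.94°: atan2( sin Δλ' cos φ₁ , cos φ₂ sin φ₁ − sin φ₂ cos φ₁ cos Δλ' ) = 343.28°.
Final bearing = (343.28° + 180°) mod 360° = 163.28°.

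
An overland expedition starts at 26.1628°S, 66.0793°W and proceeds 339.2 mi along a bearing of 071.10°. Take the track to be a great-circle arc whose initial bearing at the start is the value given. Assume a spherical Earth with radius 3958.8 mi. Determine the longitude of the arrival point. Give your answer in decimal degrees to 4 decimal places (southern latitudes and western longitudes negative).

The arc subtends δ = 339.2/3958.8 = 0.085683 rad at the centre.
Converting: φ₁ = -0.456627 rad, θ = 1.240929 rad.
sin φ₂ = sin φ₁ cos δ + cos φ₁ sin δ cos θ = (-0.440923)(0.996331) + (0.897545)(0.085578)(0.323917) = -0.414426
φ₂ = asin(-0.414426) = -0.427312 rad = -24.4832°.
Δλ = atan2( sin θ sin δ cos φ₁ , cos δ − sin φ₁ sin φ₂ ) = atan2(0.072669, 0.813602) = 0.089081 rad = 5.1040°.
Hence λ₂ = -66.0793° + 5.1040° = -60.9753°.

longitude -60.9753°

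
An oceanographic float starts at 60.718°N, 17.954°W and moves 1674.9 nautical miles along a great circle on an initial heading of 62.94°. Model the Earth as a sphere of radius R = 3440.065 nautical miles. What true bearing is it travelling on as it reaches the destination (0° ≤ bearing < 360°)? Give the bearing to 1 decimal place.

final bearing 115.9°

δ = 1674.9/3440.065 = 0.486880 rad (27.8962°).
With φ₁ = 60.718° = 1.059729 rad and θ = 62.94° = 1.098510 rad:
sin φ₂ = sin φ₁ cos δ + cos φ₁ sin δ cos θ = (0.872223)(0.883797) + (0.489108)(0.467871)(0.454923) = 0.874972
φ₂ = asin(0.874972) = 1.065379 rad = 61.042°.
Then Δλ = atan2(0.203789, 0.120626) = 1.036342 rad, from sin θ sin δ cos φ₁ over cos δ − sin φ₁ sin φ₂.
Hence λ₂ = -17.954° + 59.378° = 41.424°.
The forward bearing on arrival equals the back-azimuth from the destination plus 180°.
Back-azimuth from P₂ (61.0°, 41.4°) to P₁ (60.7°, -18.0°), with Δλ' = λ₁ − λ₂ = -59.4°: atan2( sin Δλ' cos φ₁ , cos φ₂ sin φ₁ − sin φ₂ cos φ₁ cos Δλ' ) = 295.9°.
Final bearing = (295.9° + 180°) mod 360° = 115.9°.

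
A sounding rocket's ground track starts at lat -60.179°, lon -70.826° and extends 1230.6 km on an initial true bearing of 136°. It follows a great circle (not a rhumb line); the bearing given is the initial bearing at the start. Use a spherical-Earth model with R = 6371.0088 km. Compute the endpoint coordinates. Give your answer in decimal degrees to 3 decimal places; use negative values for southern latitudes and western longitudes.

latitude -66.943°, longitude -50.920°

The arc subtends δ = 1230.6/6371.0088 = 0.193156 rad at the centre.
With φ₁ = -60.179° = -1.050322 rad and θ = 136° = 2.373648 rad:
Destination latitude: φ₂ = arcsin( sin φ₁ cos δ + cos φ₁ sin δ cos θ ) = arcsin(-0.920116) = -66.943°.
Then Δλ = atan2(0.066311, 0.183126) = 0.347421 rad, from sin θ sin δ cos φ₁ over cos δ − sin φ₁ sin φ₂.
Hence λ₂ = -70.826° + 19.906° = -50.920°.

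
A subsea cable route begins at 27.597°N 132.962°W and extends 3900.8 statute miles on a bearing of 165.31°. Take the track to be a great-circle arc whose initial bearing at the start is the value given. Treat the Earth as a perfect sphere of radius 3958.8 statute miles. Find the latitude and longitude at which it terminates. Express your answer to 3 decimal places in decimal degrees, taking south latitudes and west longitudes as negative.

Angular distance δ = d/R = 3900.8 / 3958.8 = 0.985349 rad.
Start latitude φ₁ = 0.481659 rad; initial bearing θ = 2.885204 rad.
Destination latitude: φ₂ = arcsin( sin φ₁ cos δ + cos φ₁ sin δ cos θ ) = arcsin(-0.458516) = -27.291°.
For the longitude increment, Δλ = atan2( sin θ sin δ cos φ₁, cos δ − sin φ₁ sin φ₂ ) = atan2(0.187311, 0.764980) = 13.759°.
Hence λ₂ = -132.962° + 13.759° = -119.203°.

latitude -27.291°, longitude -119.203°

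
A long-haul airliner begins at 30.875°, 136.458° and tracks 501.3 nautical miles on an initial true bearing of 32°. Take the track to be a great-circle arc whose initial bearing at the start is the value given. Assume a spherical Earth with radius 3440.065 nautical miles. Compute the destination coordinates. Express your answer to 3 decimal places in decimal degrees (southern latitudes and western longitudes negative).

latitude 37.837°, longitude 142.049°

Central angle δ = d/R = 0.145724 rad.
Converting: φ₁ = 0.538870 rad, θ = 0.558505 rad.
Applying the spherical law of cosines for sides, sin φ₂ = sin φ₁ cos δ + cos φ₁ sin δ cos θ = 0.613421, so φ₂ = 37.837°.
Then Δλ = atan2(0.066044, 0.674614) = 0.097589 rad, from sin θ sin δ cos φ₁ over cos δ − sin φ₁ sin φ₂.
Hence λ₂ = 136.458° + 5.591° = 142.049°.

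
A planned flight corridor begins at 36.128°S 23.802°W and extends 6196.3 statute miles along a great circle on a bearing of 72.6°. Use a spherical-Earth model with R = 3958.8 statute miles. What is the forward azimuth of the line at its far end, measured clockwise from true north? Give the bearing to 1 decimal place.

final bearing 52.5°

δ = 6196.3/3958.8 = 1.565197 rad (89.6792°).
Start latitude φ₁ = -0.630553 rad; initial bearing θ = 1.267109 rad.
Applying the spherical law of cosines for sides, sin φ₂ = sin φ₁ cos δ + cos φ₁ sin δ cos θ = 0.238230, so φ₂ = 13.782°.
Then Δλ = atan2(0.770730, 0.146058) = 1.383511 rad, from sin θ sin δ cos φ₁ over cos δ − sin φ₁ sin φ₂.
Hence λ₂ = -23.802° + 79.269° = 55.467°.
The forward bearing on arrival equals the back-azimuth from the destination plus 180°.
Back-azimuth from P₂ (13.8°, 55.5°) to P₁ (-36.1°, -23.8°), with Δλ' = λ₁ − λ₂ = -79.3°: atan2( sin Δλ' cos φ₁ , cos φ₂ sin φ₁ − sin φ₂ cos φ₁ cos Δλ' ) = 232.5°.
Final bearing = (232.5° + 180°) mod 360° = 52.5°.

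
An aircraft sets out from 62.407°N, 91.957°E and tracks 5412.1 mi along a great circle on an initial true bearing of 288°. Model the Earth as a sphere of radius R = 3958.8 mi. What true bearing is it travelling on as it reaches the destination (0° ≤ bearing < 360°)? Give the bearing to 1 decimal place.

δ = 5412.1/3958.8 = 1.367106 rad (78.3294°).
Start latitude φ₁ = 1.089208 rad; initial bearing θ = 5.026548 rad.
sin φ₂ = sin φ₁ cos δ + cos φ₁ sin δ cos θ = (0.886260)(0.202285) + (0.463188)(0.979327)(0.309017) = 0.319451
φ₂ = asin(0.319451) = 0.325150 rad = 18.630°.
Then Δλ = atan2(-0.431411, -0.080832) = -1.756015 rad, from sin θ sin δ cos φ₁ over cos δ − sin φ₁ sin φ₂.
λ₂ = 91.957° + -100.612° = -8.655°.
The forward bearing on arrival equals the back-azimuth from the destination plus 180°.
Back-azimuth from P₂ (18.6°, -8.7°) to P₁ (62.4°, 92.0°), with Δλ' = λ₁ − λ₂ = 100.6°: atan2( sin Δλ' cos φ₁ , cos φ₂ sin φ₁ − sin φ₂ cos φ₁ cos Δλ' ) = 27.7°.
Final bearing = (27.7° + 180°) mod 360° = 207.7°.

final bearing 207.7°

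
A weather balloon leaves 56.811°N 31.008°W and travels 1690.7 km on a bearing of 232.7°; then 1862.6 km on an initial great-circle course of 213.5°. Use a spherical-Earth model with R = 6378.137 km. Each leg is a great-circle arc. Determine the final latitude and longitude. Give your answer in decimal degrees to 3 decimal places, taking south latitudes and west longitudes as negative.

Apply the spherical direct solution leg by leg, carrying full precision between legs.
Leg 1: from (56.811°, -31.008°), δ = 1690.7/6378.137 = 0.265077 rad, θ = 232.7° → φ = 46.115°, λ = -48.504°.
Leg 2: from (46.115°, -48.504°), δ = 1862.6/6378.137 = 0.292029 rad, θ = 213.5° → φ = 31.587°, λ = -59.254°.

latitude 31.587°, longitude -59.254°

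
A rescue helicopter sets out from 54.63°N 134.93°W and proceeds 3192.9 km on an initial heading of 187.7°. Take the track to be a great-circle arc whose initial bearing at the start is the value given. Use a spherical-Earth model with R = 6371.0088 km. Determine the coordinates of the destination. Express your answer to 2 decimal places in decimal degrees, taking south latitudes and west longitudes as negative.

latitude 26.08°, longitude -139.04°

The arc subtends δ = 3192.9/6371.0088 = 0.501161 rad at the centre.
Converting: φ₁ = 0.953473 rad, θ = 3.275983 rad.
Destination latitude: φ₂ = arcsin( sin φ₁ cos δ + cos φ₁ sin δ cos θ ) = arcsin(0.439554) = 26.08°.
For the longitude increment, Δλ = atan2( sin θ sin δ cos φ₁, cos δ − sin φ₁ sin φ₂ ) = atan2(-0.037263, 0.518599) = -4.11°.
λ₂ = λ₁ + Δλ = -139.04°.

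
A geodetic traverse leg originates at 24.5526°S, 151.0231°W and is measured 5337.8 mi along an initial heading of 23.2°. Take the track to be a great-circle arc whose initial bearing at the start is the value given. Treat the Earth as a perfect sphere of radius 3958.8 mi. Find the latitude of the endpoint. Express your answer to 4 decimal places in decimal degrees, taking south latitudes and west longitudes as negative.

Central angle δ = d/R = 1.348338 rad.
Converting: φ₁ = -0.428524 rad, θ = 0.404916 rad.
Destination latitude: φ₂ = arcsin( sin φ₁ cos δ + cos φ₁ sin δ cos θ ) = arcsin(0.723749) = 46.3648°.
For the longitude increment, Δλ = atan2( sin θ sin δ cos φ₁, cos δ − sin φ₁ sin φ₂ ) = atan2(0.349492, 0.521366) = 33.8355°.
λ₂ = λ₁ + Δλ = -117.1876°.

latitude 46.3648°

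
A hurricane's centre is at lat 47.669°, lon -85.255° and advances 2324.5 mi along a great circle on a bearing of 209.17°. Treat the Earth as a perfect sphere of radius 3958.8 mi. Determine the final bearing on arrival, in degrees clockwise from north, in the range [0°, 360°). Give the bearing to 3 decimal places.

δ = 2324.5/3958.8 = 0.587173 rad (33.6425°).
Converting: φ₁ = 0.831981 rad, θ = 3.650705 rad.
Applying the spherical law of cosines for sides, sin φ₂ = sin φ₁ cos δ + cos φ₁ sin δ cos θ = 0.289685, so φ₂ = 16.839°.
Then Δλ = atan2(-0.181839, 0.618356) = -0.286006 rad, from sin θ sin δ cos φ₁ over cos δ − sin φ₁ sin φ₂.
λ₂ = -85.255° + -16.387° = -101.642°.
The forward bearing on arrival equals the back-azimuth from the destination plus 180°.
Back-azimuth from P₂ (16.839°, -101.642°) to P₁ (47.669°, -85.255°), with Δλ' = λ₁ − λ₂ = 16.387°: atan2( sin Δλ' cos φ₁ , cos φ₂ sin φ₁ − sin φ₂ cos φ₁ cos Δλ' ) = 20.055°.
Final bearing = (20.055° + 180°) mod 360° = 200.055°.

final bearing 200.055°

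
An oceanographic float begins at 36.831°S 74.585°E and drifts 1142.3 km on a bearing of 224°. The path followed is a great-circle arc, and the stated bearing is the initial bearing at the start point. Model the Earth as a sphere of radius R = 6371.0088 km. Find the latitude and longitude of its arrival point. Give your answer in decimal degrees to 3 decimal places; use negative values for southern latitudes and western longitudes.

latitude -43.831°, longitude 64.697°

Central angle δ = d/R = 0.179297 rad.
Converting: φ₁ = -0.642822 rad, θ = 3.909538 rad.
Applying the spherical law of cosines for sides, sin φ₂ = sin φ₁ cos δ + cos φ₁ sin δ cos θ = -0.692528, so φ₂ = -43.831°.
For the longitude increment, Δλ = atan2( sin θ sin δ cos φ₁, cos δ − sin φ₁ sin φ₂ ) = atan2(-0.099157, 0.568829) = -9.888°.
Hence λ₂ = 74.585° + -9.888° = 64.697°.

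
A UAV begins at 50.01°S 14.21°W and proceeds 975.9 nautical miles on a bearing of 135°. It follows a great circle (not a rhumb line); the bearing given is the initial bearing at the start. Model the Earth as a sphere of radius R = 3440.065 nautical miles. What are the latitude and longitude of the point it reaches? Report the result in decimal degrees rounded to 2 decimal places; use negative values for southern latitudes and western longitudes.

The arc subtends δ = 975.9/3440.065 = 0.283687 rad at the centre.
Start latitude φ₁ = -0.872839 rad; initial bearing θ = 2.356194 rad.
Destination latitude: φ₂ = arcsin( sin φ₁ cos δ + cos φ₁ sin δ cos θ ) = arcsin(-0.862725) = -59.62°.
Then Δλ = atan2(0.127192, 0.299047) = 0.402145 rad, from sin θ sin δ cos φ₁ over cos δ − sin φ₁ sin φ₂.
λ₂ = -14.21° + 23.04° = 8.83°.

latitude -59.62°, longitude 8.83°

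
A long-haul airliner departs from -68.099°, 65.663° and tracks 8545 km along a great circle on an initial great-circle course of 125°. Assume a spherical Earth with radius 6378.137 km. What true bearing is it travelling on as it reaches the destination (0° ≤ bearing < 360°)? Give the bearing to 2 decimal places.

Central angle δ = d/R = 1.339733 rad.
Converting: φ₁ = -1.188552 rad, θ = 2.181662 rad.
sin φ₂ = sin φ₁ cos δ + cos φ₁ sin δ cos θ = (-0.927830)(0.229013) + (0.373004)(0.973423)(-0.573576) = -0.420745
φ₂ = asin(-0.420745) = -0.434267 rad = -24.882°.
Then Δλ = atan2(0.297427, -0.161367) = 2.067897 rad, from sin θ sin δ cos φ₁ over cos δ − sin φ₁ sin φ₂.
λ₂ = 65.663° + 118.482° = 184.145°, normalized to (−180°, 180°] → -175.855°.
The forward bearing on arrival equals the back-azimuth from the destination plus 180°.
Back-azimuth from P₂ (-24.88°, -175.86°) to P₁ (-68.10°, 65.66°), with Δλ' = λ₁ − λ₂ = 241.52°: atan2( sin Δλ' cos φ₁ , cos φ₂ sin φ₁ − sin φ₂ cos φ₁ cos Δλ' ) = 199.68°.
Final bearing = (199.68° + 180°) mod 360° = 19.68°.

final bearing 19.68°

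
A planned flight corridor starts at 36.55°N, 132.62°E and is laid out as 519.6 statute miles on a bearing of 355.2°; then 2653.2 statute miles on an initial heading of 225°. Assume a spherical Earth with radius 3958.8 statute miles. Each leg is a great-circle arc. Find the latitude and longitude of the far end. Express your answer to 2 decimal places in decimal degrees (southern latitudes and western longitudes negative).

Apply the spherical direct solution leg by leg, carrying full precision between legs.
Leg 1: from (36.55°, 132.62°), δ = 519.6/3958.8 = 0.131252 rad, θ = 355.2° → φ = 44.04°, λ = 131.75°.
Leg 2: from (44.04°, 131.75°), δ = 2653.2/3958.8 = 0.670203 rad, θ = 225° → φ = 13.24°, λ = 104.93°.

latitude 13.24°, longitude 104.93°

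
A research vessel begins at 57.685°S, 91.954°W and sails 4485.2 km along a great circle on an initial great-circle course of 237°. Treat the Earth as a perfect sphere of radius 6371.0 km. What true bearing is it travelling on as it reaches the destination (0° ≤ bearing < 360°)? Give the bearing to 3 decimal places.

final bearing 305.947°

δ = 4485.2/6371 = 0.704003 rad (40.3364°).
Start latitude φ₁ = -1.006793 rad; initial bearing θ = 4.136430 rad.
Applying the spherical law of cosines for sides, sin φ₂ = sin φ₁ cos δ + cos φ₁ sin δ cos θ = -0.832654, so φ₂ = -56.372°.
Then Δλ = atan2(-0.290193, 0.058563) = -1.371663 rad, from sin θ sin δ cos φ₁ over cos δ − sin φ₁ sin φ₂.
λ₂ = λ₁ + Δλ = -170.544°.
The forward bearing on arrival equals the back-azimuth from the destination plus 180°.
Back-azimuth from P₂ (-56.372°, -170.544°) to P₁ (-57.685°, -91.954°), with Δλ' = λ₁ − λ₂ = 78.590°: atan2( sin Δλ' cos φ₁ , cos φ₂ sin φ₁ − sin φ₂ cos φ₁ cos Δλ' ) = 125.947°.
Final bearing = (125.947° + 180°) mod 360° = 305.947°.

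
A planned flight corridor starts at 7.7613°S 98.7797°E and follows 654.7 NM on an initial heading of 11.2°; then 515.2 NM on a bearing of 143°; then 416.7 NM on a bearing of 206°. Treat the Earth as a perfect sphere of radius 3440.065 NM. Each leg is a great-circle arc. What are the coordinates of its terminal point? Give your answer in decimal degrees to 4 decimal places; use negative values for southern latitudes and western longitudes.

Apply the spherical direct solution leg by leg, carrying full precision between legs.
Leg 1: from (-7.7613°, 98.7797°), δ = 654.7/3440.065 = 0.190316 rad, θ = 11.2° → φ = 2.9382°, λ = 100.8882°.
Leg 2: from (2.9382°, 100.8882°), δ = 515.2/3440.065 = 0.149765 rad, θ = 143° → φ = -3.9174°, λ = 106.0520°.
Leg 3: from (-3.9174°, 106.0520°), δ = 416.7/3440.065 = 0.121131 rad, θ = 206° → φ = -10.1468°, λ = 102.9673°.

latitude -10.1468°, longitude 102.9673°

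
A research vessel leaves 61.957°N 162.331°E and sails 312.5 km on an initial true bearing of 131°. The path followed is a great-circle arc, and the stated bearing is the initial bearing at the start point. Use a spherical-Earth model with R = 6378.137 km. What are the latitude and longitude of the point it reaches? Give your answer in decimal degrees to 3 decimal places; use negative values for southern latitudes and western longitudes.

Angular distance δ = d/R = 312.5 / 6378.137 = 0.048995 rad.
Start latitude φ₁ = 1.081354 rad; initial bearing θ = 2.286381 rad.
Applying the spherical law of cosines for sides, sin φ₂ = sin φ₁ cos δ + cos φ₁ sin δ cos θ = 0.866430, so φ₂ = 60.046°.
Δλ = atan2( sin θ sin δ cos φ₁ , cos δ − sin φ₁ sin φ₂ ) = atan2(0.017377, 0.234093) = 0.074097 rad = 4.245°.
λ₂ = λ₁ + Δλ = 166.576°.

latitude 60.046°, longitude 166.576°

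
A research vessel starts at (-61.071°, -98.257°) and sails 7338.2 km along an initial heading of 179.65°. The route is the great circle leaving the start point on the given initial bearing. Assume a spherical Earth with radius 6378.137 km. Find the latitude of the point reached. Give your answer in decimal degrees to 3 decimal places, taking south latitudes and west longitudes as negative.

latitude -53.008°

Central angle δ = d/R = 1.150524 rad.
Start latitude φ₁ = -1.065890 rad; initial bearing θ = 3.135484 rad.
Destination latitude: φ₂ = arcsin( sin φ₁ cos δ + cos φ₁ sin δ cos θ ) = arcsin(-0.798720) = -53.008°.
Then Δλ = atan2(0.002698, -0.291046) = 3.132324 rad, from sin θ sin δ cos φ₁ over cos δ − sin φ₁ sin φ₂.
λ₂ = λ₁ + Δλ = 81.212°.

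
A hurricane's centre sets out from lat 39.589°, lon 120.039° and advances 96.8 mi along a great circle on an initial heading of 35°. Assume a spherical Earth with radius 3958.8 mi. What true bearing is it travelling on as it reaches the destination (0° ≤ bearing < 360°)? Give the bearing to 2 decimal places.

final bearing 35.68°

δ = 96.8/3958.8 = 0.024452 rad (1.4010°).
With φ₁ = 39.589° = 0.690958 rad and θ = 35° = 0.610865 rad:
Destination latitude: φ₂ = arcsin( sin φ₁ cos δ + cos φ₁ sin δ cos θ ) = arcsin(0.652520) = 40.732°.
Then Δλ = atan2(0.010807, 0.583866) = 0.018507 rad, from sin θ sin δ cos φ₁ over cos δ − sin φ₁ sin φ₂.
λ₂ = 120.039° + 1.060° = 121.099°.
The forward bearing on arrival equals the back-azimuth from the destination plus 180°.
Back-azimuth from P₂ (40.73°, 121.10°) to P₁ (39.59°, 120.04°), with Δλ' = λ₁ − λ₂ = -1.06°: atan2( sin Δλ' cos φ₁ , cos φ₂ sin φ₁ − sin φ₂ cos φ₁ cos Δλ' ) = 215.68°.
Final bearing = (215.68° + 180°) mod 360° = 35.68°.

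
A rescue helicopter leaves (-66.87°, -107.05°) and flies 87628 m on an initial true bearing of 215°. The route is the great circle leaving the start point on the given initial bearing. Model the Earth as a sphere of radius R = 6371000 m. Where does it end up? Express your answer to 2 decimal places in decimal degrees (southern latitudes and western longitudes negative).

δ = 87628/6371000 = 0.013754 rad (0.7881°).
Converting: φ₁ = -1.167102 rad, θ = 3.752458 rad.
sin φ₂ = sin φ₁ cos δ + cos φ₁ sin δ cos θ = (-0.919616)(0.999905) + (0.392819)(0.013754)(-0.819152) = -0.923955
φ₂ = asin(-0.923955) = -1.178294 rad = -67.51°.
Then Δλ = atan2(-0.003099, 0.150222) = -0.020626 rad, from sin θ sin δ cos φ₁ over cos δ − sin φ₁ sin φ₂.
Hence λ₂ = -107.05° + -1.18° = -108.23°.

latitude -67.51°, longitude -108.23°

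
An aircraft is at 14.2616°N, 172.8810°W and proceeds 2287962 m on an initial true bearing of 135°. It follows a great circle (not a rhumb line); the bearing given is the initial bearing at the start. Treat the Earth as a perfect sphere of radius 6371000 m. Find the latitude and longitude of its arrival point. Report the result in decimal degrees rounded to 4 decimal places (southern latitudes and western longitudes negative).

latitude -0.5856°, longitude -158.4906°

The arc subtends δ = 2287962/6371000 = 0.359121 rad at the centre.
With φ₁ = 14.2616° = 0.248912 rad and θ = 135° = 2.356194 rad:
Applying the spherical law of cosines for sides, sin φ₂ = sin φ₁ cos δ + cos φ₁ sin δ cos θ = -0.010221, so φ₂ = -0.5856°.
Then Δλ = atan2(0.240855, 0.938724) = 0.251159 rad, from sin θ sin δ cos φ₁ over cos δ − sin φ₁ sin φ₂.
Hence λ₂ = -172.8810° + 14.3904° = -158.4906°.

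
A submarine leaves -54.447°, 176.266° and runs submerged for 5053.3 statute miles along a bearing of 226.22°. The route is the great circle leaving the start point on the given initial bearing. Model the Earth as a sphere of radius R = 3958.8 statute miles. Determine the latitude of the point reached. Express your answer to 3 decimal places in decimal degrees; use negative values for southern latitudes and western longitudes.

latitude -38.390°

Central angle δ = d/R = 1.276473 rad.
Start latitude φ₁ = -0.950279 rad; initial bearing θ = 3.948284 rad.
sin φ₂ = sin φ₁ cos δ + cos φ₁ sin δ cos θ = (-0.813578)(0.290093) + (0.581456)(0.956999)(-0.691891) = -0.621017
φ₂ = asin(-0.621017) = -0.670040 rad = -38.390°.
Δλ = atan2( sin θ sin δ cos φ₁ , cos δ − sin φ₁ sin φ₂ ) = atan2(-0.401760, -0.215154) = -2.062461 rad = -118.170°.
λ₂ = λ₁ + Δλ = 58.096°.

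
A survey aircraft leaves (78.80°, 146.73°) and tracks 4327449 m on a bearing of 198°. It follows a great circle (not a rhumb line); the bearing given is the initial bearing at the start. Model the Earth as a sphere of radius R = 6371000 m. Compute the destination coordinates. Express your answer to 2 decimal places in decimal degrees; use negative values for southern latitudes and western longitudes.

Angular distance δ = d/R = 4327449 / 6371000 = 0.679242 rad.
With φ₁ = 78.80° = 1.375319 rad and θ = 198° = 3.455752 rad:
Applying the spherical law of cosines for sides, sin φ₂ = sin φ₁ cos δ + cos φ₁ sin δ cos θ = 0.647185, so φ₂ = 40.33°.
Then Δλ = atan2(-0.037706, 0.143190) = -0.257482 rad, from sin θ sin δ cos φ₁ over cos δ − sin φ₁ sin φ₂.
Hence λ₂ = 146.73° + -14.75° = 131.98°.

latitude 40.33°, longitude 131.98°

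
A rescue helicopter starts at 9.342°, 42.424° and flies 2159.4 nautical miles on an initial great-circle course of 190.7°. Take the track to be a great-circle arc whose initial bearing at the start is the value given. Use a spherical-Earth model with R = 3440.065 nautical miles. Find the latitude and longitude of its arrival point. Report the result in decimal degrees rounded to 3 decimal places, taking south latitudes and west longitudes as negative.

latitude -25.980°, longitude 35.457°

δ = 2159.4/3440.065 = 0.627721 rad (35.9657°).
Converting: φ₁ = 0.163049 rad, θ = 3.328343 rad.
sin φ₂ = sin φ₁ cos δ + cos φ₁ sin δ cos θ = (0.162327)(0.809368) + (0.986737)(0.587301)(-0.982613) = -0.438054
φ₂ = asin(-0.438054) = -0.453432 rad = -25.980°.
For the longitude increment, Δλ = atan2( sin θ sin δ cos φ₁, cos δ − sin φ₁ sin φ₂ ) = atan2(-0.107596, 0.880476) = -6.967°.
Hence λ₂ = 42.424° + -6.967° = 35.457°.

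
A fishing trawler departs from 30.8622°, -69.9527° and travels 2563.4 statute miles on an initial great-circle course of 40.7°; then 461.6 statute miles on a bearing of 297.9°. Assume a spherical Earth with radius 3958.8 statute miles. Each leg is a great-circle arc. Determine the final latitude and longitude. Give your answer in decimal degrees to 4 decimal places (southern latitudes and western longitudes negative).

Apply the spherical direct solution leg by leg, carrying full precision between legs.
Leg 1: from (30.8622°, -69.9527°), δ = 2563.4/3958.8 = 0.647519 rad, θ = 40.7° → φ = 53.2927°, λ = -28.7991°.
Leg 2: from (53.2927°, -28.7991°), δ = 461.6/3958.8 = 0.116601 rad, θ = 297.9° → φ = 55.9752°, λ = -39.3870°.

latitude 55.9752°, longitude -39.3870°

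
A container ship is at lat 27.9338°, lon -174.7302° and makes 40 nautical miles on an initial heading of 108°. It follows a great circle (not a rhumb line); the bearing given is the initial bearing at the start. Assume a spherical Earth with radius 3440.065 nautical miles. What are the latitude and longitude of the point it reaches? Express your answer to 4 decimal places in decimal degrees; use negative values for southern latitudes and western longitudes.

Angular distance δ = d/R = 40 / 3440.065 = 0.011628 rad.
Converting: φ₁ = 0.487537 rad, θ = 1.884956 rad.
sin φ₂ = sin φ₁ cos δ + cos φ₁ sin δ cos θ = (0.468451)(0.999932) + (0.883489)(0.011627)(-0.309017) = 0.465245
φ₂ = asin(0.465245) = 0.483911 rad = 27.7261°.
For the longitude increment, Δλ = atan2( sin θ sin δ cos φ₁, cos δ − sin φ₁ sin φ₂ ) = atan2(0.009770, 0.781988) = 0.7158°.
λ₂ = -174.7302° + 0.7158° = -174.0144°.

latitude 27.7261°, longitude -174.0144°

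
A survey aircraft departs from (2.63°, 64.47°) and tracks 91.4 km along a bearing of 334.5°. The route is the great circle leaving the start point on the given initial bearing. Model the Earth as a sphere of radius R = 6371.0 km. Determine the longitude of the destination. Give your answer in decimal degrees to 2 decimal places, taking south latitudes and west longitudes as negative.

longitude 64.12°

Angular distance δ = d/R = 91.4 / 6371 = 0.014346 rad.
With φ₁ = 2.63° = 0.045902 rad and θ = 334.5° = 5.838126 rad:
sin φ₂ = sin φ₁ cos δ + cos φ₁ sin δ cos θ = (0.045886)(0.999897) + (0.998947)(0.014346)(0.902585) = 0.058816
φ₂ = asin(0.058816) = 0.058850 rad = 3.37°.
Δλ = atan2( sin θ sin δ cos φ₁ , cos δ − sin φ₁ sin φ₂ ) = atan2(-0.006170, 0.997198) = -0.006187 rad = -0.35°.
Hence λ₂ = 64.47° + -0.35° = 64.12°.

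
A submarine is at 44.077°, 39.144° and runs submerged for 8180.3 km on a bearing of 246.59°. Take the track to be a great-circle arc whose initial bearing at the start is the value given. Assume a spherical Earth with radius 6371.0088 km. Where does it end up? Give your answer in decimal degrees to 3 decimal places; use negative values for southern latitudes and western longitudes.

The arc subtends δ = 8180.3/6371.0088 = 1.283988 rad at the centre.
Start latitude φ₁ = 0.769289 rad; initial bearing θ = 4.303807 rad.
Applying the spherical law of cosines for sides, sin φ₂ = sin φ₁ cos δ + cos φ₁ sin δ cos θ = -0.076982, so φ₂ = -4.415°.
For the longitude increment, Δλ = atan2( sin θ sin δ cos φ₁, cos δ − sin φ₁ sin φ₂ ) = atan2(-0.632340, 0.336443) = -61.984°.
λ₂ = λ₁ + Δλ = -22.840°.

latitude -4.415°, longitude -22.840°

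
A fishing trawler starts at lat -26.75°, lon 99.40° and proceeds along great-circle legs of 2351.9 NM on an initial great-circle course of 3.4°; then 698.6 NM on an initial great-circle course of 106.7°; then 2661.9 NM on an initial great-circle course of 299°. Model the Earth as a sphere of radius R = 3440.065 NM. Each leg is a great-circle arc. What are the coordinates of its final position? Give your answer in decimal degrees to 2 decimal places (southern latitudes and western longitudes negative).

latitude 26.38°, longitude 69.85°

Apply the spherical direct solution leg by leg, carrying full precision between legs.
Leg 1: from (-26.75°, 99.40°), δ = 2351.9/3440.065 = 0.683679 rad, θ = 3.4° → φ = 12.36°, λ = 101.60°.
Leg 2: from (12.36°, 101.60°), δ = 698.6/3440.065 = 0.203078 rad, θ = 106.7° → φ = 8.81°, λ = 112.87°.
Leg 3: from (8.81°, 112.87°), δ = 2661.9/3440.065 = 0.773794 rad, θ = 299° → φ = 26.38°, λ = 69.85°.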